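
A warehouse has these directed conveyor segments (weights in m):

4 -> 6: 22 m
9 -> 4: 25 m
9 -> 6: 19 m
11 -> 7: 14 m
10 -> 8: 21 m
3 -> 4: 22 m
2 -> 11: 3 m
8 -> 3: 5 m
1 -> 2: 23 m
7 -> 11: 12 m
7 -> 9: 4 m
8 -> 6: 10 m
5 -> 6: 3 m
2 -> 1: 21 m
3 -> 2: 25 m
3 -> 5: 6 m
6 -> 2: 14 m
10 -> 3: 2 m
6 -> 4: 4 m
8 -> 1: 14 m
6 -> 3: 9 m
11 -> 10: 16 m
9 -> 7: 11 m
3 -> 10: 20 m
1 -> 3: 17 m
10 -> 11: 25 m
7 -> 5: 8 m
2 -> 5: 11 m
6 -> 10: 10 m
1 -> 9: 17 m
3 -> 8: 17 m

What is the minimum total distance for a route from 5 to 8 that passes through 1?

72 m

Best 5 to 1: 5 → 6 → 2 → 1 costing 38
Shortest 1→8: 1 → 3 → 8 = 34
Total via 1: 38 + 34 = 72 m.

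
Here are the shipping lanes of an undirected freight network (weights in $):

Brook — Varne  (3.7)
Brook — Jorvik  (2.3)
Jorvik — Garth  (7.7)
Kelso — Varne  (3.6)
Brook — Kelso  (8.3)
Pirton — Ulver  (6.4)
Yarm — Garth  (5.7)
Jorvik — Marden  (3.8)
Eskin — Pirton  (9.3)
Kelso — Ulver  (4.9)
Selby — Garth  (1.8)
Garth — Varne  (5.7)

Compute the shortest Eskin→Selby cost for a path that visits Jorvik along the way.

$39.7

Shortest Eskin→Jorvik: Eskin → Pirton → Ulver → Kelso → Varne → Brook → Jorvik = 30.2
Best Jorvik to Selby: Jorvik → Garth → Selby costing 9.5
Total via Jorvik: 30.2 + 9.5 = $39.7.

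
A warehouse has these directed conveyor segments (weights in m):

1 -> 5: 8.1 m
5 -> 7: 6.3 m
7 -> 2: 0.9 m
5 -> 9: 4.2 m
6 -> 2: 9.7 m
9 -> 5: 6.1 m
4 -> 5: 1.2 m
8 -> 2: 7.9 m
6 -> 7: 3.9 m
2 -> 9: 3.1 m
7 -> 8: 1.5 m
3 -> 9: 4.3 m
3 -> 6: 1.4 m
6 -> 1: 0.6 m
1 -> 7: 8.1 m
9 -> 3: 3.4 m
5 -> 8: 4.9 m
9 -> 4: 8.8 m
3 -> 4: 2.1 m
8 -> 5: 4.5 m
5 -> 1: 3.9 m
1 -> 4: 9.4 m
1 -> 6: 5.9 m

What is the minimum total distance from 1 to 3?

15.5 m

Candidate routes:
1 → 7 → 2 → 9 → 3: 8.1+0.9+3.1+3.4 = 15.5
1 → 5 → 9 → 3: 8.1+4.2+3.4 = 15.7
The minimum is 15.5 m via 1 → 7 → 2 → 9 → 3.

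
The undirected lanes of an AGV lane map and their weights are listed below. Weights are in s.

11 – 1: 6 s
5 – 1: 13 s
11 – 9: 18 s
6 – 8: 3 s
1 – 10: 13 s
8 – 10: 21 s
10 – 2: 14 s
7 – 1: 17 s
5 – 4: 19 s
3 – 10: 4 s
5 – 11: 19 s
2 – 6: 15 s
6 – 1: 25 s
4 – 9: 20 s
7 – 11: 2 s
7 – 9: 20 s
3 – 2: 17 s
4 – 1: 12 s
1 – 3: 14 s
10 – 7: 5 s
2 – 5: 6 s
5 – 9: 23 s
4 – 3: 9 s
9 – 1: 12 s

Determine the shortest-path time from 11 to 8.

Enumerating some paths:
11 - 7 - 10 - 8: 2+5+21 = 28
11 - 1 - 6 - 8: 6+25+3 = 34
Cheapest is 11 - 7 - 10 - 8 at 28 s.

28 s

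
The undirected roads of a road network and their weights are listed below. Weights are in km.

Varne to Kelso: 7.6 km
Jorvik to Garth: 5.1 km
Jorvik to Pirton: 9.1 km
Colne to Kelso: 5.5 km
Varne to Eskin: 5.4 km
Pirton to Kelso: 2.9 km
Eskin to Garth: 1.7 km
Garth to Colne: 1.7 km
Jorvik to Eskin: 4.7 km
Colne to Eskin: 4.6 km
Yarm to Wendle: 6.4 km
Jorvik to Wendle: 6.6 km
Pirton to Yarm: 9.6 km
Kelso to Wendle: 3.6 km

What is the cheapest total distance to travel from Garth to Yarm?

17.2 km

Running Dijkstra from Garth:
Garth: 0
Colne: 1.7  (via Garth)
Eskin: 1.7  (via Garth)
Jorvik: 5.1  (via Garth)
Varne: 7.1  (via Eskin)
Kelso: 7.2  (via Colne)
Pirton: 10.1  (via Kelso)
Wendle: 10.8  (via Kelso)
Yarm: 17.2  (via Wendle)
Shortest route: Garth → Colne → Kelso → Wendle → Yarm = 17.2 km.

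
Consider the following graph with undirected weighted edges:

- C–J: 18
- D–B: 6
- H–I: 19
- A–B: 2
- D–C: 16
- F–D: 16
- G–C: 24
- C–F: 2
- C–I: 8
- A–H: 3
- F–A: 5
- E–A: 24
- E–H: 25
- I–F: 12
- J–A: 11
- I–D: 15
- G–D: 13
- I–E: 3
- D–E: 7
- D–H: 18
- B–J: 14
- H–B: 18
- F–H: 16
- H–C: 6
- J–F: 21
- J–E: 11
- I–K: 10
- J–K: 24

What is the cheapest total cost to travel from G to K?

33

Settle nodes by increasing distance from G:
G: 0
D: 13  (via G)
B: 19  (via D)
E: 20  (via D)
A: 21  (via B)
I: 23  (via E)
C: 24  (via G)
H: 24  (via A)
F: 26  (via A)
J: 31  (via E)
K: 33  (via I)
Shortest route: G → D → E → I → K = 33.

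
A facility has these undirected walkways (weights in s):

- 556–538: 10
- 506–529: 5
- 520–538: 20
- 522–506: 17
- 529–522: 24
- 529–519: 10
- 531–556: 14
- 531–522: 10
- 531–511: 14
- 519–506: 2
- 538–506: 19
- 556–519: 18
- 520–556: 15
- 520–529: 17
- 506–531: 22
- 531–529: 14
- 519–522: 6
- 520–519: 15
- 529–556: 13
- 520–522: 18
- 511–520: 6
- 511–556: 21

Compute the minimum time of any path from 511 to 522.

Settle nodes by increasing distance from 511:
511: 0
520: 6  (via 511)
531: 14  (via 511)
556: 21  (via 511)
519: 21  (via 520)
529: 23  (via 520)
506: 23  (via 519)
522: 24  (via 520)
Shortest route: 511 → 520 → 522 = 24 s.

24 s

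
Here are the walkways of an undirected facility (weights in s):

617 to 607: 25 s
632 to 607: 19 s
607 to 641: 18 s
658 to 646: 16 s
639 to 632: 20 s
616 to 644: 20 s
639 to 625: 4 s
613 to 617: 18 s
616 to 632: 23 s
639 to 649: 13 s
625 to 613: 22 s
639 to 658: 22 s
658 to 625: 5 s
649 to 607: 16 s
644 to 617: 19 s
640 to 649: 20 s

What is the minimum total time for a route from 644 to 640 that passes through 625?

96 s

Shortest 644→625: 644–617–613–625 = 59
Best 625 to 640: 625–639–649–640 costing 37
Total via 625: 59 + 37 = 96 s.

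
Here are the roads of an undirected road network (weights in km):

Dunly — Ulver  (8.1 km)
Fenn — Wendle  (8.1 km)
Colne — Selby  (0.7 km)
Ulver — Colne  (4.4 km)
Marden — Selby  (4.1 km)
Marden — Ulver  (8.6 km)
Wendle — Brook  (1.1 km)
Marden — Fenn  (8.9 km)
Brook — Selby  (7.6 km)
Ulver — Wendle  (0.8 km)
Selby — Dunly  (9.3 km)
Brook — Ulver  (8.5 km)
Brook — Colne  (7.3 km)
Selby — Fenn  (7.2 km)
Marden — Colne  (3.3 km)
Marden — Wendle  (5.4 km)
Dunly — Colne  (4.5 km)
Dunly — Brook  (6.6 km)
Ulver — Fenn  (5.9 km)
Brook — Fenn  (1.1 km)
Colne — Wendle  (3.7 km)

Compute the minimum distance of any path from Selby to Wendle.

Compare a few routes:
Selby–Colne–Wendle: 0.7+3.7 = 4.4
Selby–Colne–Ulver–Wendle: 0.7+4.4+0.8 = 5.9
The minimum is 4.4 km via Selby–Colne–Wendle.

4.4 km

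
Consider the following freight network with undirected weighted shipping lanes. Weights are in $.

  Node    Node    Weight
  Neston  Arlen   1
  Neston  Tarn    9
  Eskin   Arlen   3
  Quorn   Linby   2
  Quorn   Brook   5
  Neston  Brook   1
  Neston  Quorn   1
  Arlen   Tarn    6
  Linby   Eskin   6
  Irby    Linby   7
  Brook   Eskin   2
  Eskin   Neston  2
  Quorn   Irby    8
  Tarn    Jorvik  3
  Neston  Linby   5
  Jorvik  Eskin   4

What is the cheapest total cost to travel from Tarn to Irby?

Shortest distances from Tarn:
Tarn: 0
Jorvik: 3  (via Tarn)
Arlen: 6  (via Tarn)
Neston: 7  (via Arlen)
Eskin: 7  (via Jorvik)
Brook: 8  (via Neston)
Quorn: 8  (via Neston)
Linby: 10  (via Quorn)
Irby: 16  (via Quorn)
Shortest route: Tarn–Arlen–Neston–Quorn–Irby = $16.

$16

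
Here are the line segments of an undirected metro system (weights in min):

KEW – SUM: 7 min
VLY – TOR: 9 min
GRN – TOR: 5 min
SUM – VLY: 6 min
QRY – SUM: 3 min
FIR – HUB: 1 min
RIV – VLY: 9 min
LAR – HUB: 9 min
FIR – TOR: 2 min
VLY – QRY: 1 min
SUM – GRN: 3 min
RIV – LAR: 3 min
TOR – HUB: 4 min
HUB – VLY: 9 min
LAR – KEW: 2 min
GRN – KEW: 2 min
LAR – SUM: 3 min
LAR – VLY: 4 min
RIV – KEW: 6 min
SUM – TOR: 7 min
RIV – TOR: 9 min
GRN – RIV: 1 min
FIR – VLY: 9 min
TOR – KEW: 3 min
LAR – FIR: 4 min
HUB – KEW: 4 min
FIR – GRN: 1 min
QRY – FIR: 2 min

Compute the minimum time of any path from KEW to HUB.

4 min

Compare a few routes:
KEW - HUB: 4 = 4
KEW - LAR - FIR - HUB: 2+4+1 = 7
KEW - TOR - HUB: 3+4 = 7
KEW - TOR - FIR - HUB: 3+2+1 = 6
The minimum is 4 min via KEW - HUB.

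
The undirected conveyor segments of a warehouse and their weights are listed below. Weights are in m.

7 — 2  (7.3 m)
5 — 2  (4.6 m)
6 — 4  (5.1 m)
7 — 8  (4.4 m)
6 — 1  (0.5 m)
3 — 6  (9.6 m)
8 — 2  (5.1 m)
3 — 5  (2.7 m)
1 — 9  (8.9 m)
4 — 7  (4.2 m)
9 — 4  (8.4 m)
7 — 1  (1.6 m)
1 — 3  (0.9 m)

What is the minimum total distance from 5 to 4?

Compare a few routes:
5 → 3 → 6 → 4: 2.7+9.6+5.1 = 17.4
5 → 3 → 1 → 6 → 4: 2.7+0.9+0.5+5.1 = 9.2
5 → 2 → 7 → 4: 4.6+7.3+4.2 = 16.1
5 → 3 → 1 → 7 → 4: 2.7+0.9+1.6+4.2 = 9.4
The minimum is 9.2 m via 5 → 3 → 1 → 6 → 4.

9.2 m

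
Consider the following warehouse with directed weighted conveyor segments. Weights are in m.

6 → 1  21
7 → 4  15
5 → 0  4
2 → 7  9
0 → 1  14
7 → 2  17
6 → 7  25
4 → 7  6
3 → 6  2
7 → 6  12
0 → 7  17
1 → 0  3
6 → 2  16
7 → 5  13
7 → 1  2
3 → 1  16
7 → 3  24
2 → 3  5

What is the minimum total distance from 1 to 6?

32 m

Enumerating some paths:
1 → 0 → 7 → 2 → 3 → 6: 3+17+17+5+2 = 44
1 → 0 → 7 → 6: 3+17+12 = 32
1 → 0 → 7 → 3 → 6: 3+17+24+2 = 46
Cheapest is 1 → 0 → 7 → 6 at 32 m.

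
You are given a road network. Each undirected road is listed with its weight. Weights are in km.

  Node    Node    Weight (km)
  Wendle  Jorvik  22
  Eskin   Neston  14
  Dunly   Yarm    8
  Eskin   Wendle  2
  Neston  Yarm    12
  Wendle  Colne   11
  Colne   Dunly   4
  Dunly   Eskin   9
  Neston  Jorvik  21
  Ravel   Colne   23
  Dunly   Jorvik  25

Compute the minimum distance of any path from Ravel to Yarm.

35 km

Settle nodes by increasing distance from Ravel:
Ravel: 0
Colne: 23  (via Ravel)
Dunly: 27  (via Colne)
Wendle: 34  (via Colne)
Yarm: 35  (via Dunly)
Shortest route: Ravel–Colne–Dunly–Yarm = 35 km.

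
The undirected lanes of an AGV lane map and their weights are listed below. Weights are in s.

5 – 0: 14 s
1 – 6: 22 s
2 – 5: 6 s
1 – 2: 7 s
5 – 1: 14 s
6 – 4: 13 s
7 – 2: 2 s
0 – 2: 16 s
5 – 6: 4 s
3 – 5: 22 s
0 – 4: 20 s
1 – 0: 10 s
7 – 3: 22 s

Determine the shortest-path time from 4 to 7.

Settle nodes by increasing distance from 4:
4: 0
6: 13  (via 4)
5: 17  (via 6)
0: 20  (via 4)
2: 23  (via 5)
7: 25  (via 2)
Shortest route: 4–6–5–2–7 = 25 s.

25 s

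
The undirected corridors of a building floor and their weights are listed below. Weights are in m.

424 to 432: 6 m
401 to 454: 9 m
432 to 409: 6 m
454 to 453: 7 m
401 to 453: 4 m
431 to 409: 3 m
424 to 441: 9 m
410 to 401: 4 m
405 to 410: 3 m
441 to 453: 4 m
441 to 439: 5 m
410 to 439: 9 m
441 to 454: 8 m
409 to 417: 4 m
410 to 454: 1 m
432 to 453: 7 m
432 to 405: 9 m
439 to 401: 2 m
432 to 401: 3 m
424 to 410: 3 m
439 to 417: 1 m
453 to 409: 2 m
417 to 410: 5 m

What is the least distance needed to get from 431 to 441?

9 m

Enumerating some paths:
431 - 409 - 417 - 439 - 441: 3+4+1+5 = 13
431 - 409 - 417 - 439 - 401 - 453 - 441: 3+4+1+2+4+4 = 18
431 - 409 - 453 - 441: 3+2+4 = 9
431 - 409 - 453 - 401 - 439 - 441: 3+2+4+2+5 = 16
The minimum is 9 m via 431 - 409 - 453 - 441.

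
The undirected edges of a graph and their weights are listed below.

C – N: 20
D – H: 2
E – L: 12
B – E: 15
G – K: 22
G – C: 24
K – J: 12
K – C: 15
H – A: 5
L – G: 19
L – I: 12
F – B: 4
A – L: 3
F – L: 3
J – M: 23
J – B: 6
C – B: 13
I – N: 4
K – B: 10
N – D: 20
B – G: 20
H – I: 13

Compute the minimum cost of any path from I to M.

Shortest distances from I:
I: 0
N: 4  (via I)
L: 12  (via I)
H: 13  (via I)
A: 15  (via L)
D: 15  (via H)
F: 15  (via L)
B: 19  (via F)
C: 24  (via N)
E: 24  (via L)
J: 25  (via B)
K: 29  (via B)
G: 31  (via L)
M: 48  (via J)
Shortest route: I → L → F → B → J → M = 48.

48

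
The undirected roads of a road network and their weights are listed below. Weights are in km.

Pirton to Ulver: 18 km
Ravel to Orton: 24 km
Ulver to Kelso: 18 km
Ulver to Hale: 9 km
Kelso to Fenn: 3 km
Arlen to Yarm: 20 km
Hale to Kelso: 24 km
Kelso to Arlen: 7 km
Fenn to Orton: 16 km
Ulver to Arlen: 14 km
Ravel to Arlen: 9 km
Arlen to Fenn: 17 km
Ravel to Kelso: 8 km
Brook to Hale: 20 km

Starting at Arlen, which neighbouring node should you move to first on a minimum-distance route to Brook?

Candidate routes:
Arlen → Ravel → Kelso → Hale → Brook: 9+8+24+20 = 61
Arlen → Kelso → Hale → Brook: 7+24+20 = 51
Arlen → Ulver → Hale → Brook: 14+9+20 = 43
Arlen → Kelso → Ulver → Hale → Brook: 7+18+9+20 = 54
Cheapest is Arlen → Ulver → Hale → Brook at 43 km.
So from Arlen the first move is to Ulver.

Ulver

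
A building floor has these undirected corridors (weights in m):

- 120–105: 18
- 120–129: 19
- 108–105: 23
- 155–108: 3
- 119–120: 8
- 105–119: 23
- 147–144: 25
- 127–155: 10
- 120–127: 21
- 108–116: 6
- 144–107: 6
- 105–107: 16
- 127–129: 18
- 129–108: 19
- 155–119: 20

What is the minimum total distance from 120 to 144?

40 m

Shortest distances from 120:
120: 0
119: 8  (via 120)
105: 18  (via 120)
129: 19  (via 120)
127: 21  (via 120)
155: 28  (via 119)
108: 31  (via 155)
107: 34  (via 105)
116: 37  (via 108)
144: 40  (via 107)
Shortest route: 120 → 105 → 107 → 144 = 40 m.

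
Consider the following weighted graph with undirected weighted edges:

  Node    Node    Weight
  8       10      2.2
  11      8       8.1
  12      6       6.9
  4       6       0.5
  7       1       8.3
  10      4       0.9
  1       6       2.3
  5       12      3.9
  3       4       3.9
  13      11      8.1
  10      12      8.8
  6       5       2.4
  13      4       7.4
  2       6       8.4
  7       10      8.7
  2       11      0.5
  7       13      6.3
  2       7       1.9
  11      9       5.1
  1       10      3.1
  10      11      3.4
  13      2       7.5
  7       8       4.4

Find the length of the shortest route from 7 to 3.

10.6

Running Dijkstra from 7:
7: 0
2: 1.9  (via 7)
11: 2.4  (via 2)
8: 4.4  (via 7)
10: 5.8  (via 11)
13: 6.3  (via 7)
4: 6.7  (via 10)
6: 7.2  (via 4)
9: 7.5  (via 11)
1: 8.3  (via 7)
5: 9.6  (via 6)
3: 10.6  (via 4)
Shortest route: 7 → 2 → 11 → 10 → 4 → 3 = 10.6.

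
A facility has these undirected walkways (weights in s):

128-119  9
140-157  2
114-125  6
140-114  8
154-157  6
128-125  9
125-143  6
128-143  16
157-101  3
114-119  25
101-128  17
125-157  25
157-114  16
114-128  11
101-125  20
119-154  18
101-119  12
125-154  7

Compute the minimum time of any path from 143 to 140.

20 s

Settle nodes by increasing distance from 143:
143: 0
125: 6  (via 143)
114: 12  (via 125)
154: 13  (via 125)
128: 15  (via 125)
157: 19  (via 154)
140: 20  (via 114)
Shortest route: 143–125–114–140 = 20 s.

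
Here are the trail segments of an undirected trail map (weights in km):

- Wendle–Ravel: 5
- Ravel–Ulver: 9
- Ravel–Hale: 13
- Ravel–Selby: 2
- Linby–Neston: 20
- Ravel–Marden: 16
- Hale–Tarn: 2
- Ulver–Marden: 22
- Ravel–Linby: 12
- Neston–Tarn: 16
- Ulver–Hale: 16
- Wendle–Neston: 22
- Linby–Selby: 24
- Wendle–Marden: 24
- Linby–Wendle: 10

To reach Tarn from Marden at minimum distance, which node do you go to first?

Ravel

Candidate routes:
Marden - Ravel - Hale - Tarn: 16+13+2 = 31
Marden - Ulver - Hale - Tarn: 22+16+2 = 40
The minimum is 31 km via Marden - Ravel - Hale - Tarn.
So from Marden the first move is to Ravel.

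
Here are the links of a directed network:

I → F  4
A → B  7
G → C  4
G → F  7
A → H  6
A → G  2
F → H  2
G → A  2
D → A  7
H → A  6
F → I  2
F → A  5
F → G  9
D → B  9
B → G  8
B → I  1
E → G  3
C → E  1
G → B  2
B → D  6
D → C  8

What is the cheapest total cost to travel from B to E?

Shortest distances from B:
B: 0
I: 1  (via B)
F: 5  (via I)
D: 6  (via B)
H: 7  (via F)
G: 8  (via B)
A: 10  (via F)
C: 12  (via G)
E: 13  (via C)
Shortest route: B–G–C–E = 13.

13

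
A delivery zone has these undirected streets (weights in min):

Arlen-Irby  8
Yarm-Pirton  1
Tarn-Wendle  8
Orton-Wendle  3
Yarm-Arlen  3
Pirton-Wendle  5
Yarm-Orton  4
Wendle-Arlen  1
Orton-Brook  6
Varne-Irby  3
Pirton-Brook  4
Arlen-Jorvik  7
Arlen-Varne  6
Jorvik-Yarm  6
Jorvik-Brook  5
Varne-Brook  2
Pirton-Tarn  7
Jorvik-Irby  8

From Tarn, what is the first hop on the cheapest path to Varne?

Pirton

Candidate routes:
Tarn - Wendle - Arlen - Varne: 8+1+6 = 15
Tarn - Pirton - Yarm - Arlen - Varne: 7+1+3+6 = 17
Tarn - Pirton - Brook - Varne: 7+4+2 = 13
Tarn - Pirton - Wendle - Arlen - Varne: 7+5+1+6 = 19
The minimum is 13 min via Tarn - Pirton - Brook - Varne.
So from Tarn the first move is to Pirton.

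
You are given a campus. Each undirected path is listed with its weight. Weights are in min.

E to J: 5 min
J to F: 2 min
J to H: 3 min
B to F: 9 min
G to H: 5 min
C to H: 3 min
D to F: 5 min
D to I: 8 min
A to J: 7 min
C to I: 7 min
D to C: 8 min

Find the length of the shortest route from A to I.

20 min

Shortest distances from A:
A: 0
J: 7  (via A)
F: 9  (via J)
H: 10  (via J)
E: 12  (via J)
C: 13  (via H)
D: 14  (via F)
G: 15  (via H)
B: 18  (via F)
I: 20  (via C)
Shortest route: A → J → H → C → I = 20 min.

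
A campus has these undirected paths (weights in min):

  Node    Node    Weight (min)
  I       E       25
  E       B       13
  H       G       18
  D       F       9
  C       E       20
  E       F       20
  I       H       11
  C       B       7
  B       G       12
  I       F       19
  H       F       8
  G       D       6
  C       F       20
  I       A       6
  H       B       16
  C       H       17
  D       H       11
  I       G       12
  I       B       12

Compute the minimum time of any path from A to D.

24 min

Running Dijkstra from A:
A: 0
I: 6  (via A)
H: 17  (via I)
B: 18  (via I)
G: 18  (via I)
D: 24  (via G)
Shortest route: A → I → G → D = 24 min.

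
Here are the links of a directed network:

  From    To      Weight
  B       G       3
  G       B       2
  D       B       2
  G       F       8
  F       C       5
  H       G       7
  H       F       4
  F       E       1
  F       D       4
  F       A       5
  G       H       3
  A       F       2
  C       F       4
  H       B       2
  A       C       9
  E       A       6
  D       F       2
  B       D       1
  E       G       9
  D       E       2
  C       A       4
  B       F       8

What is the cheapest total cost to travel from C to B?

Shortest distances from C:
C: 0
A: 4  (via C)
F: 4  (via C)
E: 5  (via F)
D: 8  (via F)
B: 10  (via D)
Shortest route: C → F → D → B = 10.

10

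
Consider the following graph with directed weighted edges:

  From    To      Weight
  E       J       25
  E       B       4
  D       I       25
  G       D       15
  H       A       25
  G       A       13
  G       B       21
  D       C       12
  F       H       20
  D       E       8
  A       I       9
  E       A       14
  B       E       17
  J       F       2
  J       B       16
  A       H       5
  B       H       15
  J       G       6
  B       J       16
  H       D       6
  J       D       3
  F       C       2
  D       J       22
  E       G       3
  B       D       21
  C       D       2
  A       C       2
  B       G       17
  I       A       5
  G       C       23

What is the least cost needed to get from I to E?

17

Running Dijkstra from I:
I: 0
A: 5  (via I)
C: 7  (via A)
D: 9  (via C)
H: 10  (via A)
E: 17  (via D)
Shortest route: I–A–C–D–E = 17.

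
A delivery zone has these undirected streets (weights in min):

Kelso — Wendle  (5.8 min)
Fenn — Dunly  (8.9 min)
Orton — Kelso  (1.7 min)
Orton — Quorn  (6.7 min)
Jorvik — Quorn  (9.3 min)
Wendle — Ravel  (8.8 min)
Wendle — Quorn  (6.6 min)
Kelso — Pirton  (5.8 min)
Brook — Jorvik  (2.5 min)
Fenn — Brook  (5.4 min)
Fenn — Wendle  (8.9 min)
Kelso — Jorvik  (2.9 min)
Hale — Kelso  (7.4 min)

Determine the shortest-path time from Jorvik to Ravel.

Running Dijkstra from Jorvik:
Jorvik: 0
Brook: 2.5  (via Jorvik)
Kelso: 2.9  (via Jorvik)
Orton: 4.6  (via Kelso)
Fenn: 7.9  (via Brook)
Pirton: 8.7  (via Kelso)
Wendle: 8.7  (via Kelso)
Quorn: 9.3  (via Jorvik)
Hale: 10.3  (via Kelso)
Dunly: 16.8  (via Fenn)
Ravel: 17.5  (via Wendle)
Shortest route: Jorvik–Kelso–Wendle–Ravel = 17.5 min.

17.5 min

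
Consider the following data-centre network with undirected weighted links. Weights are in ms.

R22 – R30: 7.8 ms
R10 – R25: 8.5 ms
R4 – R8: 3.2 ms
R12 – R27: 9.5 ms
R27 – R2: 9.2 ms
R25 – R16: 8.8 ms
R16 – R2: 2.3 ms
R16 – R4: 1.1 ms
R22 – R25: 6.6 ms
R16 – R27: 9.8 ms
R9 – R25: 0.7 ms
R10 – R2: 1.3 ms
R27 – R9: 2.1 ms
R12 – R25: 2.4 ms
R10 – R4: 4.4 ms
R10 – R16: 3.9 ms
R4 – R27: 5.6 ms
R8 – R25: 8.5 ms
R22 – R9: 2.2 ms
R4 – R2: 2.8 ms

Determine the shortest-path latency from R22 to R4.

Settle nodes by increasing distance from R22:
R22: 0
R9: 2.2  (via R22)
R25: 2.9  (via R9)
R27: 4.3  (via R9)
R12: 5.3  (via R25)
R30: 7.8  (via R22)
R4: 9.9  (via R27)
Shortest route: R22 → R9 → R27 → R4 = 9.9 ms.

9.9 ms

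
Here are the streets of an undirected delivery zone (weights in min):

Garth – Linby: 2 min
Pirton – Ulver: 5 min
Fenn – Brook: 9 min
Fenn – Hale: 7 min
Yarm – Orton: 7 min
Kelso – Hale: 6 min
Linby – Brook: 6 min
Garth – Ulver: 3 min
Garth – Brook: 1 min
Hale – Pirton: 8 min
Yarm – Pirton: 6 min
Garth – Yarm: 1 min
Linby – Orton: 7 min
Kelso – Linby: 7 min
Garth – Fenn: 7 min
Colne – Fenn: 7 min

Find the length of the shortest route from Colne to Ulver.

Shortest distances from Colne:
Colne: 0
Fenn: 7  (via Colne)
Hale: 14  (via Fenn)
Garth: 14  (via Fenn)
Brook: 15  (via Garth)
Yarm: 15  (via Garth)
Linby: 16  (via Garth)
Ulver: 17  (via Garth)
Shortest route: Colne → Fenn → Garth → Ulver = 17 min.

17 min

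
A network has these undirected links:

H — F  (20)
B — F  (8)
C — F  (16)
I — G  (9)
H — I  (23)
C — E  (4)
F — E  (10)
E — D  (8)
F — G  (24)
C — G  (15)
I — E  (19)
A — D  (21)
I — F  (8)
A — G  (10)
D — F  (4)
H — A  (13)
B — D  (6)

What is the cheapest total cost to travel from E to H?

30

Compare a few routes:
E → D → F → H: 8+4+20 = 32
E → F → H: 10+20 = 30
Cheapest is E → F → H at 30.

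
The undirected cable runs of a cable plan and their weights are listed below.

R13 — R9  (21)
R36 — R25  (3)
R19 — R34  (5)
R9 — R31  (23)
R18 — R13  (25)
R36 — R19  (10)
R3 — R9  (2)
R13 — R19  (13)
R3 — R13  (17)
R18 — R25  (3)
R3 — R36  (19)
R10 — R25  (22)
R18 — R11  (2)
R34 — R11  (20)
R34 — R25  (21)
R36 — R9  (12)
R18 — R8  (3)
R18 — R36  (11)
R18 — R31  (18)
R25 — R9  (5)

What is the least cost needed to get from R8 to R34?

24

Shortest distances from R8:
R8: 0
R18: 3  (via R8)
R11: 5  (via R18)
R25: 6  (via R18)
R36: 9  (via R25)
R9: 11  (via R25)
R3: 13  (via R9)
R19: 19  (via R36)
R31: 21  (via R18)
R34: 24  (via R19)
Shortest route: R8–R18–R25–R36–R19–R34 = 24.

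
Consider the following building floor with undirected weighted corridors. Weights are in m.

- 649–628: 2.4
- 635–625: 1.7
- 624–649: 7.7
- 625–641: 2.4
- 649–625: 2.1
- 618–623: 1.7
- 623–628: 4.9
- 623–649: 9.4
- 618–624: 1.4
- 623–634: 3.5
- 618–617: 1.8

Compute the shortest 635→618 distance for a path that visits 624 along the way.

12.9 m

Best 635 to 624: 635 → 625 → 649 → 624 costing 11.5
Shortest 624→618: 624 → 618 = 1.4
Total via 624: 11.5 + 1.4 = 12.9 m.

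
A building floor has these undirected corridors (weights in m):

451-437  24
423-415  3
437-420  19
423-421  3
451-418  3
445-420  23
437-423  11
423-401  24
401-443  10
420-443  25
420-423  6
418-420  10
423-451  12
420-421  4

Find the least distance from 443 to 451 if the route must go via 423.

43 m

Shortest 443→423: 443 → 420 → 423 = 31
Best 423 to 451: 423 → 451 costing 12
Total via 423: 31 + 12 = 43 m.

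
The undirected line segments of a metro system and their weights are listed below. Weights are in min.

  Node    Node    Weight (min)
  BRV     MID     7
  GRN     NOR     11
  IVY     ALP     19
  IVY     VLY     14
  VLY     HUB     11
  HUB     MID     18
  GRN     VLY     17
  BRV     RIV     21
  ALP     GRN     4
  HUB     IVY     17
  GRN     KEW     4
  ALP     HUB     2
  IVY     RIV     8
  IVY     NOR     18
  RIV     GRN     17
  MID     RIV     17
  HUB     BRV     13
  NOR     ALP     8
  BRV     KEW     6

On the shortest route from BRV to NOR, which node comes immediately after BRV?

Compare a few routes:
BRV - KEW - GRN - ALP - NOR: 6+4+4+8 = 22
BRV - KEW - GRN - NOR: 6+4+11 = 21
The minimum is 21 min via BRV - KEW - GRN - NOR.
So from BRV the first move is to KEW.

KEW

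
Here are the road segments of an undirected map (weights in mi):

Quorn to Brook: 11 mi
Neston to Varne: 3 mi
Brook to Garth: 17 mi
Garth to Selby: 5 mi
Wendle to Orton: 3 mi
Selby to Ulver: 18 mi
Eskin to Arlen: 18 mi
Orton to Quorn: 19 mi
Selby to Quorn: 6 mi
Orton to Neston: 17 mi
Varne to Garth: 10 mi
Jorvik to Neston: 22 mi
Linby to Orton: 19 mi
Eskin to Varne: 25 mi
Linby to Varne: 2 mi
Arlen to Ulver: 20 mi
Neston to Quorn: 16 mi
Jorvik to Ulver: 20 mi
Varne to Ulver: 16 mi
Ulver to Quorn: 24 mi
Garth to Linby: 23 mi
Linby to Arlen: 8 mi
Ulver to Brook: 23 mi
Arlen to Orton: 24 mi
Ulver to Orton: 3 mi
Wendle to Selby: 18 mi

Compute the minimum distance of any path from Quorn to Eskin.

Enumerating some paths:
Quorn–Selby–Garth–Varne–Eskin: 6+5+10+25 = 46
Quorn–Neston–Varne–Eskin: 16+3+25 = 44
Cheapest is Quorn–Neston–Varne–Eskin at 44 mi.

44 mi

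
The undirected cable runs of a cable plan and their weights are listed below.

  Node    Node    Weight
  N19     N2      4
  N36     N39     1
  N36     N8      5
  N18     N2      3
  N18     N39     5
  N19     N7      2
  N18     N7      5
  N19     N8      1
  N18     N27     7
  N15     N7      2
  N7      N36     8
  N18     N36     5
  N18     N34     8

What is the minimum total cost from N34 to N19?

15

Running Dijkstra from N34:
N34: 0
N18: 8  (via N34)
N2: 11  (via N18)
N39: 13  (via N18)
N36: 13  (via N18)
N7: 13  (via N18)
N19: 15  (via N2)
Shortest route: N34 → N18 → N2 → N19 = 15.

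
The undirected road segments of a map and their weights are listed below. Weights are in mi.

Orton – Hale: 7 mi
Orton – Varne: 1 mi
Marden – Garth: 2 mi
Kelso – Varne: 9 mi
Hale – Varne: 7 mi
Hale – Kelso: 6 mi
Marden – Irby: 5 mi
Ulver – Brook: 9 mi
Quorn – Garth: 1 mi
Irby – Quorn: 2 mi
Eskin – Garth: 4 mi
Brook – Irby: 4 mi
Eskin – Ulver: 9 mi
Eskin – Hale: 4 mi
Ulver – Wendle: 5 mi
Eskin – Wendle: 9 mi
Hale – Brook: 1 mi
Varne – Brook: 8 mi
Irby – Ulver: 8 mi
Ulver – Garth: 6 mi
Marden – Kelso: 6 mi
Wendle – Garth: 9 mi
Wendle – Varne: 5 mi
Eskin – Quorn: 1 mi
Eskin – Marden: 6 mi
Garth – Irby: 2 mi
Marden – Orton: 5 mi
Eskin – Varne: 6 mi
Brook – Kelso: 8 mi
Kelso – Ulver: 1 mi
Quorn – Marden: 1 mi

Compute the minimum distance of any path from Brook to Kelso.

Candidate routes:
Brook–Kelso: 8 = 8
Brook–Ulver–Kelso: 9+1 = 10
Brook–Hale–Kelso: 1+6 = 7
The minimum is 7 mi via Brook–Hale–Kelso.

7 mi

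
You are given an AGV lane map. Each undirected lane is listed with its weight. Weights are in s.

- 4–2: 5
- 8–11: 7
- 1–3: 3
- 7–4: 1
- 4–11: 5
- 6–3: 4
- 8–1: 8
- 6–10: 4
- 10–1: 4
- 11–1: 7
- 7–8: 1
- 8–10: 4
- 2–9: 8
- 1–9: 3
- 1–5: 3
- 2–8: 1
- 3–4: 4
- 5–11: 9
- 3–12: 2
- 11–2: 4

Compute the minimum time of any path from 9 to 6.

Shortest distances from 9:
9: 0
1: 3  (via 9)
3: 6  (via 1)
5: 6  (via 1)
10: 7  (via 1)
2: 8  (via 9)
12: 8  (via 3)
8: 9  (via 2)
4: 10  (via 3)
6: 10  (via 3)
Shortest route: 9 → 1 → 3 → 6 = 10 s.

10 s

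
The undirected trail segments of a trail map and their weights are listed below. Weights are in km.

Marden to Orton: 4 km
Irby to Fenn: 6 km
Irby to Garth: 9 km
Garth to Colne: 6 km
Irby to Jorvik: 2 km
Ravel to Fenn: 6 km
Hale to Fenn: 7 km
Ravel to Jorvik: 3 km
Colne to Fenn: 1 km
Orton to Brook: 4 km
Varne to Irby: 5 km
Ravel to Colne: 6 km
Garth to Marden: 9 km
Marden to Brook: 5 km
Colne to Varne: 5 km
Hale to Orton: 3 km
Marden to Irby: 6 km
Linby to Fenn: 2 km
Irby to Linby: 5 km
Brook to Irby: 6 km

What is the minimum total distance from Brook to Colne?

Running Dijkstra from Brook:
Brook: 0
Orton: 4  (via Brook)
Marden: 5  (via Brook)
Irby: 6  (via Brook)
Hale: 7  (via Orton)
Jorvik: 8  (via Irby)
Ravel: 11  (via Jorvik)
Varne: 11  (via Irby)
Linby: 11  (via Irby)
Fenn: 12  (via Irby)
Colne: 13  (via Fenn)
Shortest route: Brook–Irby–Fenn–Colne = 13 km.

13 km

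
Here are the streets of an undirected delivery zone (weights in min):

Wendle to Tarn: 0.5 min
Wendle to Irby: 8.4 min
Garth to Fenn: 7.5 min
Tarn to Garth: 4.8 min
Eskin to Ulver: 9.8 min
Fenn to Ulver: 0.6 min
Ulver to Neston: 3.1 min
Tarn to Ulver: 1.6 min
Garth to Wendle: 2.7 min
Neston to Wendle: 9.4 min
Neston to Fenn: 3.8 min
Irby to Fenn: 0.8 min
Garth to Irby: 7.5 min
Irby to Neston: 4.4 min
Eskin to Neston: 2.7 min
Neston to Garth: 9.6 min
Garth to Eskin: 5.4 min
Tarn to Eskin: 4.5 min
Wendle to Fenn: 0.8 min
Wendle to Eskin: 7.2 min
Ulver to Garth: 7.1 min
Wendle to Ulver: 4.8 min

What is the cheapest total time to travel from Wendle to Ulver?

1.4 min

Candidate routes:
Wendle - Fenn - Ulver: 0.8+0.6 = 1.4
Wendle - Tarn - Ulver: 0.5+1.6 = 2.1
The minimum is 1.4 min via Wendle - Fenn - Ulver.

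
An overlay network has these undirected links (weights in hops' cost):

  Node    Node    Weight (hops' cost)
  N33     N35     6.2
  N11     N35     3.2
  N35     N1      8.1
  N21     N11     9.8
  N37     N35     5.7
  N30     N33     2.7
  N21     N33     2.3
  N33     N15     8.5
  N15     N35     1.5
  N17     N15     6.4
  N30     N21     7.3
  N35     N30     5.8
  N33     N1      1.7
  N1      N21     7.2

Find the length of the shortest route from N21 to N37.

Running Dijkstra from N21:
N21: 0
N33: 2.3  (via N21)
N1: 4  (via N33)
N30: 5  (via N33)
N35: 8.5  (via N33)
N11: 9.8  (via N21)
N15: 10  (via N35)
N37: 14.2  (via N35)
Shortest route: N21 → N33 → N35 → N37 = 14.2 hops' cost.

14.2 hops' cost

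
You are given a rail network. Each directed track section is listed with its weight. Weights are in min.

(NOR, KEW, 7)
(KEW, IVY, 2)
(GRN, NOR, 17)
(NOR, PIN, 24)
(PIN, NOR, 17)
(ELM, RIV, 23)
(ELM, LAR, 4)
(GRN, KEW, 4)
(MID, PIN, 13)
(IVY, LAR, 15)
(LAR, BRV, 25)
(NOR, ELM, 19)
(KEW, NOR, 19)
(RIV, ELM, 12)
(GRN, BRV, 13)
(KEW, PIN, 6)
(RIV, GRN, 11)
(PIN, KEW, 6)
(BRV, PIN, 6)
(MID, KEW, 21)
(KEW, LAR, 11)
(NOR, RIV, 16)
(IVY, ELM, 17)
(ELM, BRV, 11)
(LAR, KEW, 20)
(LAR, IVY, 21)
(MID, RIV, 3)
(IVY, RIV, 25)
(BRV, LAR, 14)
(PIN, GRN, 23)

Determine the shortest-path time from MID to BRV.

Settle nodes by increasing distance from MID:
MID: 0
RIV: 3  (via MID)
PIN: 13  (via MID)
GRN: 14  (via RIV)
ELM: 15  (via RIV)
KEW: 18  (via GRN)
LAR: 19  (via ELM)
IVY: 20  (via KEW)
BRV: 26  (via ELM)
Shortest route: MID–RIV–ELM–BRV = 26 min.

26 min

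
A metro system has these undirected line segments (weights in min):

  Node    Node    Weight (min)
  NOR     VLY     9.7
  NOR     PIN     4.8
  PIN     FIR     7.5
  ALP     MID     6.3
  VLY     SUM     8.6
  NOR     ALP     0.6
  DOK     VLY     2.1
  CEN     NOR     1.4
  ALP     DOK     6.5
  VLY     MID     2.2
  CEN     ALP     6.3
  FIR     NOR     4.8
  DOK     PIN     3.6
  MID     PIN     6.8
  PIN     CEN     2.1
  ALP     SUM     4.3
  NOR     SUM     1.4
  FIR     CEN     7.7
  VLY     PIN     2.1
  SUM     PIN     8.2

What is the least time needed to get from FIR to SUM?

Running Dijkstra from FIR:
FIR: 0
NOR: 4.8  (via FIR)
ALP: 5.4  (via NOR)
SUM: 6.2  (via NOR)
Shortest route: FIR → NOR → SUM = 6.2 min.

6.2 min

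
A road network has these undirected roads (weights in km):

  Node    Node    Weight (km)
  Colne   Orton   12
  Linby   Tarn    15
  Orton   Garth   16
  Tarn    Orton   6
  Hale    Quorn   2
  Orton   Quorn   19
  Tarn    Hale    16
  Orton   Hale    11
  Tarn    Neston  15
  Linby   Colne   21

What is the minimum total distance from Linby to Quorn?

Enumerating some paths:
Linby → Tarn → Orton → Hale → Quorn: 15+6+11+2 = 34
Linby → Tarn → Hale → Quorn: 15+16+2 = 33
Linby → Colne → Orton → Hale → Quorn: 21+12+11+2 = 46
Linby → Tarn → Orton → Quorn: 15+6+19 = 40
Cheapest is Linby → Tarn → Hale → Quorn at 33 km.

33 km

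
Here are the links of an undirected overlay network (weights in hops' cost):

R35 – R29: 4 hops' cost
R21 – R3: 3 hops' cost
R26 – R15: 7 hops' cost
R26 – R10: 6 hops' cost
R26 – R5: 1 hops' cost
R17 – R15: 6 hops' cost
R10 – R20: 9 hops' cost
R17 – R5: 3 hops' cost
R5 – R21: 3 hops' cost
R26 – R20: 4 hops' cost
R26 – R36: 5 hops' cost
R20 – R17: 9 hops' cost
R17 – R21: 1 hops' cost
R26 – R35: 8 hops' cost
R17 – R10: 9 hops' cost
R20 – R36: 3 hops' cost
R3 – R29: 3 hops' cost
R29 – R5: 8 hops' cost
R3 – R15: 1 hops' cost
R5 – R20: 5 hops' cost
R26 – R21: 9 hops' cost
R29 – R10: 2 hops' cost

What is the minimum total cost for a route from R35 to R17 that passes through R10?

15 hops' cost

Best R35 to R10: R35–R29–R10 costing 6
Best R10 to R17: R10–R17 costing 9
Total via R10: 6 + 9 = 15 hops' cost.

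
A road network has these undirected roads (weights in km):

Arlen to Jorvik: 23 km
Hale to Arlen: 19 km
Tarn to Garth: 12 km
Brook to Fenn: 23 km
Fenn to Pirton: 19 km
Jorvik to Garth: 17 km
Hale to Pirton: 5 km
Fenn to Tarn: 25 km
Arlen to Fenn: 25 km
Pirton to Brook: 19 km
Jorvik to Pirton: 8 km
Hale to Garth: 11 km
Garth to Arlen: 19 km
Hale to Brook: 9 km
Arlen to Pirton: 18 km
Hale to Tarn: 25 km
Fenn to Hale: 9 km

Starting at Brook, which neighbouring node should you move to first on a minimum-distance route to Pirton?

Candidate routes:
Brook → Pirton: 19 = 19
Brook → Hale → Pirton: 9+5 = 14
Cheapest is Brook → Hale → Pirton at 14 km.
So from Brook the first move is to Hale.

Hale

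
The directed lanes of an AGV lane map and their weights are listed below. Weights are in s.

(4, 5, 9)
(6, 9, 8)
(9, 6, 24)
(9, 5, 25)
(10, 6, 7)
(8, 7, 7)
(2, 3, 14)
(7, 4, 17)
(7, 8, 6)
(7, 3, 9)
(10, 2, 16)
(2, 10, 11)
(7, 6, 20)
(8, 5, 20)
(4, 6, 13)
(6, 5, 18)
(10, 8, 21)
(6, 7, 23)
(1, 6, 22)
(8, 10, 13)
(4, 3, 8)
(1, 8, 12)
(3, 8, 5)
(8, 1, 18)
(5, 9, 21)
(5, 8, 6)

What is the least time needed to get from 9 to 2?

Enumerating some paths:
9 - 6 - 5 - 8 - 10 - 2: 24+18+6+13+16 = 77
9 - 5 - 8 - 10 - 2: 25+6+13+16 = 60
The minimum is 60 s via 9 - 5 - 8 - 10 - 2.

60 s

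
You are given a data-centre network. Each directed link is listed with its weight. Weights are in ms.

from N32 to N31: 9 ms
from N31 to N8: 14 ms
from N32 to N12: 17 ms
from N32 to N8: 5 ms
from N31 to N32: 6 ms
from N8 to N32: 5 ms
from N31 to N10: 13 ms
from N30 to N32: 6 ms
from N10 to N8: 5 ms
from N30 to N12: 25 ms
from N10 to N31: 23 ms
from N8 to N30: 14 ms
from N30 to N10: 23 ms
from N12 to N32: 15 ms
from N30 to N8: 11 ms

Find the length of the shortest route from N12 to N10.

Enumerating some paths:
N12 → N32 → N8 → N30 → N10: 15+5+14+23 = 57
N12 → N32 → N31 → N8 → N30 → N10: 15+9+14+14+23 = 75
N12 → N32 → N31 → N10: 15+9+13 = 37
The minimum is 37 ms via N12 → N32 → N31 → N10.

37 ms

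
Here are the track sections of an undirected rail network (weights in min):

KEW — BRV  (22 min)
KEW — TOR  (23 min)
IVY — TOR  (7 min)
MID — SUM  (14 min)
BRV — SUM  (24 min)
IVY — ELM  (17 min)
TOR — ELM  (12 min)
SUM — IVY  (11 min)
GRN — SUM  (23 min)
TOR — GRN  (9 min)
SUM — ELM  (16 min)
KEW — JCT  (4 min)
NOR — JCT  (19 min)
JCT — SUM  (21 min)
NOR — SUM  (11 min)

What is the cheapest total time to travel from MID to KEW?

39 min

Enumerating some paths:
MID → SUM → JCT → KEW: 14+21+4 = 39
MID → SUM → NOR → JCT → KEW: 14+11+19+4 = 48
MID → SUM → IVY → TOR → KEW: 14+11+7+23 = 55
MID → SUM → BRV → KEW: 14+24+22 = 60
Cheapest is MID → SUM → JCT → KEW at 39 min.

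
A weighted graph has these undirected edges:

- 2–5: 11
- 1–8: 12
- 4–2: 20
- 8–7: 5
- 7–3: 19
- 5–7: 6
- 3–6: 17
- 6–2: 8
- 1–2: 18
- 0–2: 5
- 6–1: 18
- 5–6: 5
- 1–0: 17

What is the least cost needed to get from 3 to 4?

45

Settle nodes by increasing distance from 3:
3: 0
6: 17  (via 3)
7: 19  (via 3)
5: 22  (via 6)
8: 24  (via 7)
2: 25  (via 6)
0: 30  (via 2)
1: 35  (via 6)
4: 45  (via 2)
Shortest route: 3 → 6 → 2 → 4 = 45.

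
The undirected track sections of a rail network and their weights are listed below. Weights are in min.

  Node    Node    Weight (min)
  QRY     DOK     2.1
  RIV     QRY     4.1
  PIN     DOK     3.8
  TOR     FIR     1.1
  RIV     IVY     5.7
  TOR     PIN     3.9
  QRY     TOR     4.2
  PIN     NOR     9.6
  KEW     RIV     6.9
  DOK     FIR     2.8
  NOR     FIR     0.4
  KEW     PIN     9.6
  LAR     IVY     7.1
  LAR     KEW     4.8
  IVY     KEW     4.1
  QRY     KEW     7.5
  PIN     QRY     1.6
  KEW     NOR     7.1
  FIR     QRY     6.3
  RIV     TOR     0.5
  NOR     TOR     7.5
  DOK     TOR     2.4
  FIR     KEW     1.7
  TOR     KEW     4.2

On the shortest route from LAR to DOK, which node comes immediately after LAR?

Compare a few routes:
LAR–KEW–FIR–DOK: 4.8+1.7+2.8 = 9.3
LAR–KEW–FIR–TOR–DOK: 4.8+1.7+1.1+2.4 = 10
LAR–KEW–TOR–DOK: 4.8+4.2+2.4 = 11.4
Cheapest is LAR–KEW–FIR–DOK at 9.3 min.
So from LAR the first move is to KEW.

KEW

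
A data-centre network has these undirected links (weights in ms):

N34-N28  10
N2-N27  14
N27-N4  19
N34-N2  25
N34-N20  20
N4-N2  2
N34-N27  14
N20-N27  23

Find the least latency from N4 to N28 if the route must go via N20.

69 ms

Shortest N4→N20: N4–N2–N27–N20 = 39
Best N20 to N28: N20–N34–N28 costing 30
Total via N20: 39 + 30 = 69 ms.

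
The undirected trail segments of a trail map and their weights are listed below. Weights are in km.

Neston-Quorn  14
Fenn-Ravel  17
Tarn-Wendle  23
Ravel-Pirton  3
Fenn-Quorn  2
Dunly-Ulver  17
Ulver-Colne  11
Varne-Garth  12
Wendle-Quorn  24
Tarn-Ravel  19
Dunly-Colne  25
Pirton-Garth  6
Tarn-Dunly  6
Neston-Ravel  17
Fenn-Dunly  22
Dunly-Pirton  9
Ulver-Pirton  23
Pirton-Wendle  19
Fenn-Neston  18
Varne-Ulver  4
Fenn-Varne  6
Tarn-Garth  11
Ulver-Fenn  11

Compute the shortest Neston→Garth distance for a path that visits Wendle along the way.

63 km

Shortest Neston→Wendle: Neston–Quorn–Wendle = 38
Shortest Wendle→Garth: Wendle–Pirton–Garth = 25
Total via Wendle: 38 + 25 = 63 km.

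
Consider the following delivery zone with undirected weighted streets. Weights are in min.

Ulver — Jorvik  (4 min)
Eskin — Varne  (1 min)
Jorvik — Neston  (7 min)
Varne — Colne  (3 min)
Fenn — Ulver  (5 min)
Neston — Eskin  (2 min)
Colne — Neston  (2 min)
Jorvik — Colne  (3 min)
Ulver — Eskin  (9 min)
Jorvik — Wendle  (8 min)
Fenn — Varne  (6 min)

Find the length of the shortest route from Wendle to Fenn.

17 min

Compare a few routes:
Wendle - Jorvik - Ulver - Fenn: 8+4+5 = 17
Wendle - Jorvik - Colne - Varne - Fenn: 8+3+3+6 = 20
Cheapest is Wendle - Jorvik - Ulver - Fenn at 17 min.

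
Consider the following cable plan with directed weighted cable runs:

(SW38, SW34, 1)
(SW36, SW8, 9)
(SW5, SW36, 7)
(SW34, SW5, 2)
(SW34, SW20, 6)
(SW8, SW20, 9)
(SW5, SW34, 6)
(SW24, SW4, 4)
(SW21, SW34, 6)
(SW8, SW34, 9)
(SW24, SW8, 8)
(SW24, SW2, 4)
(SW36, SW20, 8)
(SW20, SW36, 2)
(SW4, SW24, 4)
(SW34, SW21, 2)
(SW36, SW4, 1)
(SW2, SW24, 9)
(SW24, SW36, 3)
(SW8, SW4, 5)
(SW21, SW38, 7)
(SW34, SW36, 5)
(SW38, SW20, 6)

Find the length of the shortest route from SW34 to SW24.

Compare a few routes:
SW34 - SW36 - SW4 - SW24: 5+1+4 = 10
SW34 - SW20 - SW36 - SW4 - SW24: 6+2+1+4 = 13
SW34 - SW5 - SW36 - SW4 - SW24: 2+7+1+4 = 14
SW34 - SW21 - SW38 - SW20 - SW36 - SW4 - SW24: 2+7+6+2+1+4 = 22
The minimum is 10 via SW34 - SW36 - SW4 - SW24.

10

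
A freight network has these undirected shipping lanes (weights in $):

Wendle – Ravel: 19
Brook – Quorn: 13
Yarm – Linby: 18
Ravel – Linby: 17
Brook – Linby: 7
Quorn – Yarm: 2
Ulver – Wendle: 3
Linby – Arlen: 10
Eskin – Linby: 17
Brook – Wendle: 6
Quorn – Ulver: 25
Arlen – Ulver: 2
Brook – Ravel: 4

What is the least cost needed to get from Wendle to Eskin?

$30

Candidate routes:
Wendle–Brook–Ravel–Linby–Eskin: 6+4+17+17 = 44
Wendle–Brook–Linby–Eskin: 6+7+17 = 30
Wendle–Ulver–Arlen–Linby–Eskin: 3+2+10+17 = 32
Cheapest is Wendle–Brook–Linby–Eskin at $30.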